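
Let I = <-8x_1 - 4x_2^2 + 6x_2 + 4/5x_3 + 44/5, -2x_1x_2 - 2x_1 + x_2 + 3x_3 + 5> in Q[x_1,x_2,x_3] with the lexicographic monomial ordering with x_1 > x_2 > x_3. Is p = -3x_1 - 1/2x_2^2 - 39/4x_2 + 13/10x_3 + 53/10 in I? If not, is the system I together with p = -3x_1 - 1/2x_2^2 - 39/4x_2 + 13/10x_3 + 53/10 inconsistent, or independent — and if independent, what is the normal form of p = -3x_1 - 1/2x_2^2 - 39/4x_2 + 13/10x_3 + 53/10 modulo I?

-3x_1 - 1/2x_2^2 - 39/4x_2 + 13/10x_3 + 53/10 is independent of I; its normal form modulo I is x_2^2 - 12x_2 + x_3 + 2.

First compute the reduced Gröbner basis of I by Buchberger's algorithm.
f_1 = -8x_1 - 4x_2^2 + 6x_2 + 4/5x_3 + 44/5, LT = x_1.
f_2 = -2x_1x_2 - 2x_1 + x_2 + 3x_3 + 5, LT = x_1x_2.

S(f_1,f_2): lcm = x_1x_2. S = -x_1 + 1/2x_2^3 - 3/4x_2^2 - 1/10x_2x_3 - 3/5x_2 + 3/2x_3 + 5/2.
  reduce S modulo (f_1, f_2):
  remainder 1/2x_2^3 - 1/4x_2^2 - 1/10x_2x_3 - 27/20x_2 + 7/5x_3 + 7/5 ≠ 0; add h_3 = 1/2x_2^3 - 1/4x_2^2 - 1/10x_2x_3 - 27/20x_2 + 7/5x_3 + 7/5 to the basis.

The other S-polynomials (S(f_1,h_3), S(f_2,h_3)) all reduce to 0 modulo the current basis, so we have a Gröbner basis.
Inter-reduce: drop elements whose leading term is divisible by another's, tail-reduce, and make monic.
Reduced Gröbner basis: {x_1 + 1/2x_2^2 - 3/4x_2 - 1/10x_3 - 11/10, x_2^3 - 1/2x_2^2 - 1/5x_2x_3 - 27/10x_2 + 14/5x_3 + 14/5}.
Label its elements g_1 = x_1 + 1/2x_2^2 - 3/4x_2 - 1/10x_3 - 11/10, g_2 = x_2^3 - 1/2x_2^2 - 1/5x_2x_3 - 27/10x_2 + 14/5x_3 + 14/5.

Reduce p = -3x_1 - 1/2x_2^2 - 39/4x_2 + 13/10x_3 + 53/10 modulo G:
  leading term x_1: subtract (-3)·g_1 from -3x_1 - 1/2x_2^2 - 39/4x_2 + 13/10x_3 + 53/10 → x_2^2 - 12x_2 + x_3 + 2
  leading term x_2^2: no divisor's leading term divides it; move x_2^2 to the remainder.
  leading term x_2: no divisor's leading term divides it; move -12x_2 to the remainder.
  leading term x_3: no divisor's leading term divides it; move x_3 to the remainder.
  leading term 1: no divisor's leading term divides it; move 2 to the remainder.
  normal form = x_2^2 - 12x_2 + x_3 + 2.
The normal form is nonzero, so p ∉ I. Since p minus its normal form lies in I, I + (p) = I + (r) where r = x_2^2 - 12x_2 + x_3 + 2; decide whether this ideal is the whole ring.
Run Buchberger on G together with r (pairs among the g_i already reduce to 0 since G is a Gröbner basis):
g_1 = x_1 + 1/2x_2^2 - 3/4x_2 - 1/10x_3 - 11/10, LT = x_1.
g_2 = x_2^3 - 1/2x_2^2 - 1/5x_2x_3 - 27/10x_2 + 14/5x_3 + 14/5, LT = x_2^3.
r = x_2^2 - 12x_2 + x_3 + 2, LT = x_2^2.

S(g_2,r): lcm = x_2^3. S = 23/2x_2^2 - 6/5x_2x_3 - 47/10x_2 + 14/5x_3 + 14/5.
  reduce S modulo (g_1, g_2, r):
  remainder -6/5x_2x_3 + 1333/10x_2 - 87/10x_3 - 101/5 ≠ 0; add m_4 = -6/5x_2x_3 + 1333/10x_2 - 87/10x_3 - 101/5 to the basis.

S(g_2,m_4): lcm = x_2^3x_3. S = 1333/12x_2^3 - 31/4x_2^2x_3 - 101/6x_2^2 - 1/5x_2x_3^2 - 27/10x_2x_3 + 14/5x_3^2 + 14/5x_3.
  reduce S modulo (g_1, g_2, r, m_4):
  remainder -39465/4x_2 + 12x_3^2 + 1463/4x_3 + 2445/2 ≠ 0; add m_5 = -39465/4x_2 + 12x_3^2 + 1463/4x_3 + 2445/2 to the basis.

S(g_2,m_5): lcm = x_2^3. S = 16/13155x_2^2x_3^2 + 1463/39465x_2^2x_3 - 1979/5262x_2^2 - 1/5x_2x_3 - 27/10x_2 + 14/5x_3 + 14/5.
  reduce S modulo (g_1, g_2, r, m_4, m_5):
  remainder -16/13155x_3^3 + 3869/39465x_3^2 - 385489/118395x_3 - 24226/7893 ≠ 0; add m_6 = -16/13155x_3^3 + 3869/39465x_3^2 - 385489/118395x_3 - 24226/7893 to the basis.

The other S-polynomials (S(g_1,g_2), S(g_1,r), S(g_1,m_4), S(r,m_4), S(g_1,m_5), S(r,m_5), S(m_4,m_5), S(g_1,m_6), S(g_2,m_6), S(r,m_6), S(m_4,m_6), S(m_5,m_6)) all reduce to 0 modulo the current basis, so we have a Gröbner basis.
Inter-reduce: drop elements whose leading term is divisible by another's, tail-reduce, and make monic.
Reduced Gröbner basis: {x_1 + 28/4385x_3^2 - 21331/52620x_3 - 6356/4385, x_2 - 16/13155x_3^2 - 1463/39465x_3 - 326/2631, x_3^3 - 3869/48x_3^2 + 385489/144x_3 + 60565/24}.
The reduced Gröbner basis of I + (p) is {x_1 + 28/4385x_3^2 - 21331/52620x_3 - 6356/4385, x_2 - 16/13155x_3^2 - 1463/39465x_3 - 326/2631, x_3^3 - 3869/48x_3^2 + 385489/144x_3 + 60565/24} ≠ {1}, a proper ideal, so the enlarged system stays consistent: p is independent of I, with normal form x_2^2 - 12x_2 + x_3 + 2.

Ideal membership is decidable via reduction modulo a Gröbner basis.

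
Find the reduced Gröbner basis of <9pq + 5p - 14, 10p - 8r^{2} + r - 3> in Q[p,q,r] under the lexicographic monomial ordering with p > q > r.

G = {p - \tfrac{4}{5}r^{2} + \tfrac{1}{10}r - \tfrac{3}{10}, qr^{2} - \tfrac{1}{8}qr + \tfrac{3}{8}q + \tfrac{5}{9}r^{2} - \tfrac{5}{72}r - \tfrac{125}{72}}

f_1 = 9pq + 5p - 14, LT = pq.
f_2 = 10p - 8r^{2} + r - 3, LT = p.

S(f_1,f_2): lcm = pq. S = \tfrac{5}{9}p + \tfrac{4}{5}qr^{2} - \tfrac{1}{10}qr + \tfrac{3}{10}q - \tfrac{14}{9}.
  leading term p: subtract (\tfrac{1}{18})·f_2 from \tfrac{5}{9}p + \tfrac{4}{5}qr^{2} - \tfrac{1}{10}qr + \tfrac{3}{10}q - \tfrac{14}{9} → \tfrac{4}{5}qr^{2} - \tfrac{1}{10}qr + \tfrac{3}{10}q + \tfrac{4}{9}r^{2} - \tfrac{1}{18}r - \tfrac{25}{18}
  leading term qr^{2}: no divisor's leading term divides it; move \tfrac{4}{5}qr^{2} to the remainder.
  leading term qr: no divisor's leading term divides it; move -\tfrac{1}{10}qr to the remainder.
  leading term q: no divisor's leading term divides it; move \tfrac{3}{10}q to the remainder.
  leading term r^{2}: no divisor's leading term divides it; move \tfrac{4}{9}r^{2} to the remainder.
  leading term r: no divisor's leading term divides it; move -\tfrac{1}{18}r to the remainder.
  leading term 1: no divisor's leading term divides it; move -\tfrac{25}{18} to the remainder.
  remainder \tfrac{4}{5}qr^{2} - \tfrac{1}{10}qr + \tfrac{3}{10}q + \tfrac{4}{9}r^{2} - \tfrac{1}{18}r - \tfrac{25}{18} ≠ 0; add g_3 = \tfrac{4}{5}qr^{2} - \tfrac{1}{10}qr + \tfrac{3}{10}q + \tfrac{4}{9}r^{2} - \tfrac{1}{18}r - \tfrac{25}{18} to the basis.

S(f_1,g_3): lcm = pqr^{2}. S = \tfrac{1}{8}pqr - \tfrac{3}{8}pq + \tfrac{5}{72}pr + \tfrac{125}{72}p - \tfrac{14}{9}r^{2}.
  leading term pqr: subtract (\tfrac{1}{72}r)·f_1 from \tfrac{1}{8}pqr - \tfrac{3}{8}pq + \tfrac{5}{72}pr + \tfrac{125}{72}p - \tfrac{14}{9}r^{2} → -\tfrac{3}{8}pq + \tfrac{125}{72}p - \tfrac{14}{9}r^{2} + \tfrac{7}{36}r
  leading term pq: subtract (-\tfrac{1}{24})·f_1 from -\tfrac{3}{8}pq + \tfrac{125}{72}p - \tfrac{14}{9}r^{2} + \tfrac{7}{36}r → \tfrac{35}{18}p - \tfrac{14}{9}r^{2} + \tfrac{7}{36}r - \tfrac{7}{12}
  leading term p: subtract (\tfrac{7}{36})·f_2 from \tfrac{35}{18}p - \tfrac{14}{9}r^{2} + \tfrac{7}{36}r - \tfrac{7}{12} → 0
  remainder 0.

S(f_2,g_3): leading monomials are coprime, so the S-polynomial reduces to 0 (Buchberger's first criterion).
Every S-polynomial of the final basis reduces to 0, so we have a Gröbner basis.
Inter-reduce: drop elements whose leading term is divisible by another's, tail-reduce, and make monic.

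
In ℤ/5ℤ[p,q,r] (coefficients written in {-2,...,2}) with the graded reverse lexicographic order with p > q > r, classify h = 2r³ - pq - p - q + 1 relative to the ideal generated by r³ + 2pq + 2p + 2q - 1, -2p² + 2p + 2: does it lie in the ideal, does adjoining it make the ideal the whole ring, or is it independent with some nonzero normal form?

First compute the reduced Gröbner basis of I by Buchberger's algorithm.
f_1 = r³ + 2pq + 2p + 2q - 1, LT = r³.
f_2 = -2p² + 2p + 2, LT = p².

The S-polynomials (S(f_1,f_2)) all reduce to 0 modulo the current basis, so we have a Gröbner basis.
Inter-reduce: drop elements whose leading term is divisible by another's, tail-reduce, and make monic.
Reduced Gröbner basis: {r³ + 2pq + 2p + 2q - 1, p² - p - 1}.
Label its elements g_1 = r³ + 2pq + 2p + 2q - 1, g_2 = p² - p - 1.

Reduce h = 2r³ - pq - p - q + 1 modulo G:
  leading term r³: subtract (2)·g_1 from 2r³ - pq - p - q + 1 → -2
  leading term 1: no divisor's leading term divides it; move -2 to the remainder.
  normal form = -2.
The normal form is nonzero, so h ∉ I. Since h minus its normal form lies in I, I + (h) = I + (n) where n = -2; decide whether this ideal is the whole ring.
Here n = -2 is a nonzero constant, hence a unit: 1 ∈ I + (h), the Gröbner basis of I + (h) is {1}, and the enlarged system has no common solution — adjoining h is inconsistent.

Ideal membership is decidable via reduction modulo a Gröbner basis.

Adjoining 2r³ - pq - p - q + 1 makes the ideal the whole ring: the system is inconsistent.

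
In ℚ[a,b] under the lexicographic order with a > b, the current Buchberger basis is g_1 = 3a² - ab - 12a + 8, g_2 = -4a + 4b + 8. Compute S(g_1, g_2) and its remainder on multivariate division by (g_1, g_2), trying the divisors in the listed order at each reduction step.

lcm(LM(g_1), LM(g_2)) = a².
S = (lcm/LT(g_1))·g_1 − (lcm/LT(g_2))·g_2 = ⅔ab - 2a + 8/3.
Reduce S modulo (g_1, g_2) in that order:
  leading term ab: subtract (-⅙b)·g_2 from ⅔ab - 2a + 8/3 → -2a + ⅔b² + 4/3b + 8/3
  leading term a: subtract (½)·g_2 from -2a + ⅔b² + 4/3b + 8/3 → ⅔b² - ⅔b - 4/3
  leading term b²: no divisor's leading term divides it; move ⅔b² to the remainder.
  leading term b: no divisor's leading term divides it; move -⅔b to the remainder.
  leading term 1: no divisor's leading term divides it; move -4/3 to the remainder.
The remainder ⅔b² - ⅔b - 4/3 is nonzero, so it would be added as the next basis element.
This is the inner loop of Buchberger's algorithm — each nonzero remainder becomes a new basis element.

S(g_1, g_2) = ⅔ab - 2a + 8/3; remainder on division = ⅔b² - ⅔b - 4/3.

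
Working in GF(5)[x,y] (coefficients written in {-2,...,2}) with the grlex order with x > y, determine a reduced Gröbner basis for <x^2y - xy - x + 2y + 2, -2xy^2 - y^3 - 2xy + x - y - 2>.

f_1 = x^2y - xy - x + 2y + 2, LT = x^2y.
f_2 = -2xy^2 - y^3 - 2xy + x - y - 2, LT = xy^2.

S(f_1,f_2): lcm = x^2y^2. S = 2xy^3 - x^2y - xy^2 - 2x^2 + xy + 2y^2 - x + 2y.
  reduce S modulo (f_1, f_2):
  remainder -y^4 - y^3 - 2x^2 - xy + y^2 - x + y ≠ 0; add g_3 = -y^4 - y^3 - 2x^2 - xy + y^2 - x + y to the basis.

S(f_1,g_3): lcm = x^2y^4. S = -x^2y^3 - xy^4 - 2x^4 - x^3y + x^2y^2 - xy^3 + 2y^4 - x^3 + x^2y + 2y^3.
  reduce S modulo (f_1, f_2, g_3):
  remainder -2x^4 - x^3 - 2y^3 - xy - y^2 - x - 2y + 2 ≠ 0; add g_4 = -2x^4 - x^3 - 2y^3 - xy - y^2 - x - 2y + 2 to the basis.

S(f_2,g_3): lcm = xy^4. S = -2y^5 - 2x^3 - x^2y - 2xy^2 - 2y^3 - x^2 + xy + y^2.
  reduce S modulo (f_1, f_2, g_3, g_4):
  remainder -2x^3 - y^3 - xy + y^2 + x + y - 1 ≠ 0; add g_5 = -2x^3 - y^3 - xy + y^2 + x + y - 1 to the basis.

The other S-polynomials (S(f_1,g_4), S(f_2,g_4), S(g_3,g_4), S(f_1,g_5), S(f_2,g_5), S(g_3,g_5), S(g_4,g_5)) all reduce to 0 modulo the current basis, so we have a Gröbner basis.
Inter-reduce: drop elements whose leading term is divisible by another's, tail-reduce, and make monic.

G = {y^4 + y^3 + 2x^2 + xy - y^2 + x - y, x^3 - 2y^3 - 2xy + 2y^2 + 2x + 2y - 2, x^2y - xy - x + 2y + 2, xy^2 - 2y^3 + xy + 2x - 2y + 1}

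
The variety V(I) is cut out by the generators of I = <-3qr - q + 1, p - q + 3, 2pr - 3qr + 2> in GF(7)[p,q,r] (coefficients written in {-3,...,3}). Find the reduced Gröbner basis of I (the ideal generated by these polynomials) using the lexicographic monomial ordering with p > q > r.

The reduced Gröbner basis is the canonical form of the ideal for this ordering.

f_1 = -3qr - q + 1, LT = qr.
f_2 = p - q + 3, LT = p.
f_3 = 2pr - 3qr + 2, LT = pr.

S(f_1,f_3): lcm = pqr. S = -2pq + 2p - 2q^2r - q.
  leading term pq: subtract (-2q)·f_2 from -2pq + 2p - 2q^2r - q → 2p - 2q^2r - 2q^2 - 2q
  leading term p: subtract (2)·f_2 from 2p - 2q^2r - 2q^2 - 2q → -2q^2r - 2q^2 + 1
  leading term q^2r: subtract (3q)·f_1 from -2q^2r - 2q^2 + 1 → q^2 - 3q + 1
  leading term q^2: no divisor's leading term divides it; move q^2 to the remainder.
  leading term q: no divisor's leading term divides it; move -3q to the remainder.
  leading term 1: no divisor's leading term divides it; move 1 to the remainder.
  remainder q^2 - 3q + 1 ≠ 0; add g_4 = q^2 - 3q + 1 to the basis.

S(f_2,f_3): lcm = pr. S = -3qr + 3r - 1.
  leading term qr: subtract (1)·f_1 from -3qr + 3r - 1 → q + 3r - 2
  leading term q: no divisor's leading term divides it; move q to the remainder.
  leading term r: no divisor's leading term divides it; move 3r to the remainder.
  leading term 1: no divisor's leading term divides it; move -2 to the remainder.
  remainder q + 3r - 2 ≠ 0; add g_5 = q + 3r - 2 to the basis.

S(f_1,g_5): lcm = qr. S = -2q - 3r^2 + 2r + 2.
  leading term q: subtract (-2)·g_5 from -2q - 3r^2 + 2r + 2 → -3r^2 + r - 2
  leading term r^2: no divisor's leading term divides it; move -3r^2 to the remainder.
  leading term r: no divisor's leading term divides it; move r to the remainder.
  leading term 1: no divisor's leading term divides it; move -2 to the remainder.
  remainder -3r^2 + r - 2 ≠ 0; add g_6 = -3r^2 + r - 2 to the basis.

The other S-polynomials (S(f_1,f_2), S(f_1,g_4), S(f_2,g_4), S(f_3,g_4), S(f_2,g_5), S(f_3,g_5), S(g_4,g_5), S(f_1,g_6), S(f_2,g_6), S(f_3,g_6), S(g_4,g_6), S(g_5,g_6)) all reduce to 0 modulo the current basis, so we have a Gröbner basis.
Inter-reduce: drop elements whose leading term is divisible by another's, tail-reduce, and make monic.

G = {p + 3r + 1, q + 3r - 2, r^2 + 2r + 3}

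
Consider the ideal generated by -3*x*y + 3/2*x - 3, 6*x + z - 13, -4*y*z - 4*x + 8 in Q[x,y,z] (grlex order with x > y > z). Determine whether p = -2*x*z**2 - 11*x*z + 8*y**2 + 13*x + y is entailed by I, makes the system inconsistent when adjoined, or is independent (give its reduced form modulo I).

-2*x*z**2 - 11*x*z + 8*y**2 + 13*x + y is independent of I; its normal form modulo I is -11/169*z + 11/169.

First compute the reduced Gröbner basis of I by Buchberger's algorithm.
f_1 = -3*x*y + 3/2*x - 3, LT = x*y.
f_2 = 6*x + z - 13, LT = x.
f_3 = -4*y*z - 4*x + 8, LT = y*z.

S(f_1,f_2): lcm = x*y. S = -1/6*y*z - 1/2*x + 13/6*y + 1.
  leading term y*z: subtract (1/24)·f_3 from -1/6*y*z - 1/2*x + 13/6*y + 1 → -1/3*x + 13/6*y + 2/3
  leading term x: subtract (-1/18)·f_2 from -1/3*x + 13/6*y + 2/3 → 13/6*y + 1/18*z - 1/18
  leading term y: no divisor's leading term divides it; move 13/6*y to the remainder.
  leading term z: no divisor's leading term divides it; move 1/18*z to the remainder.
  leading term 1: no divisor's leading term divides it; move -1/18 to the remainder.
  remainder 13/6*y + 1/18*z - 1/18 ≠ 0; add h_4 = 13/6*y + 1/18*z - 1/18 to the basis.

S(f_1,f_3): lcm = x*y*z. S = -x**2 - 1/2*x*z + 2*x + z.
  leading term x**2: subtract (-1/6*x)·f_2 from -x**2 - 1/2*x*z + 2*x + z → -1/3*x*z - 1/6*x + z
  leading term x*z: subtract (-1/18*z)·f_2 from -1/3*x*z - 1/6*x + z → 1/18*z**2 - 1/6*x + 5/18*z
  leading term z**2: no divisor's leading term divides it; move 1/18*z**2 to the remainder.
  leading term x: subtract (-1/36)·f_2 from -1/6*x + 5/18*z → 11/36*z - 13/36
  leading term z: no divisor's leading term divides it; move 11/36*z to the remainder.
  leading term 1: no divisor's leading term divides it; move -13/36 to the remainder.
  remainder 1/18*z**2 + 11/36*z - 13/36 ≠ 0; add h_5 = 1/18*z**2 + 11/36*z - 13/36 to the basis.

The other S-polynomials (S(f_2,f_3), S(f_1,h_4), S(f_2,h_4), S(f_3,h_4), S(f_1,h_5), S(f_2,h_5), S(f_3,h_5), S(h_4,h_5)) all reduce to 0 modulo the current basis, so we have a Gröbner basis.
Inter-reduce: drop elements whose leading term is divisible by another's, tail-reduce, and make monic.
Reduced Gröbner basis: {z**2 + 11/2*z - 13/2, x + 1/6*z - 13/6, y + 1/39*z - 1/39}.
Label its elements g_1 = z**2 + 11/2*z - 13/2, g_2 = x + 1/6*z - 13/6, g_3 = y + 1/39*z - 1/39.

Reduce p = -2*x*z**2 - 11*x*z + 8*y**2 + 13*x + y modulo G:
  leading term x*z**2: subtract (-2*x)·g_1 from -2*x*z**2 - 11*x*z + 8*y**2 + 13*x + y → 8*y**2 + y
  leading term y**2: subtract (8*y)·g_3 from 8*y**2 + y → -8/39*y*z + 47/39*y
  leading term y*z: subtract (-8/39*z)·g_3 from -8/39*y*z + 47/39*y → 8/1521*z**2 + 47/39*y - 8/1521*z
  leading term z**2: subtract (8/1521)·g_1 from 8/1521*z**2 + 47/39*y - 8/1521*z → 47/39*y - 4/117*z + 4/117
  leading term y: subtract (47/39)·g_3 from 47/39*y - 4/117*z + 4/117 → -11/169*z + 11/169
  leading term z: no divisor's leading term divides it; move -11/169*z to the remainder.
  leading term 1: no divisor's leading term divides it; move 11/169 to the remainder.
  normal form = -11/169*z + 11/169.
The normal form is nonzero, so p ∉ I. Since p minus its normal form lies in I, I + (p) = I + (r) where r = -11/169*z + 11/169; decide whether this ideal is the whole ring.
Run Buchberger on G together with r (pairs among the g_i already reduce to 0 since G is a Gröbner basis):
g_1 = z**2 + 11/2*z - 13/2, LT = z**2.
g_2 = x + 1/6*z - 13/6, LT = x.
g_3 = y + 1/39*z - 1/39, LT = y.
r = -11/169*z + 11/169, LT = z.

The S-polynomials (S(g_1,g_2), S(g_1,g_3), S(g_1,r), S(g_2,g_3), S(g_2,r), S(g_3,r)) all reduce to 0 modulo the current basis, so we have a Gröbner basis.
Inter-reduce: drop elements whose leading term is divisible by another's, tail-reduce, and make monic.
Reduced Gröbner basis: {x - 2, y, z - 1}.
The reduced Gröbner basis of I + (p) is {x - 2, y, z - 1} ≠ {1}, a proper ideal, so the enlarged system stays consistent: p is independent of I, with normal form -11/169*z + 11/169.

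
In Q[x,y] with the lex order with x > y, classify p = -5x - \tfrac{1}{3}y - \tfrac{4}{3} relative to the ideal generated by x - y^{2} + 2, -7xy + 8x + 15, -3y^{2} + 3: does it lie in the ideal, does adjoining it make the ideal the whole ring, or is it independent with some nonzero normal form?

Adjoining -5x - \tfrac{1}{3}y - \tfrac{4}{3} makes the ideal the whole ring: the system is inconsistent.

First compute the reduced Gröbner basis of I by Buchberger's algorithm.
f_1 = x - y^{2} + 2, LT = x.
f_2 = -7xy + 8x + 15, LT = xy.
f_3 = -3y^{2} + 3, LT = y^{2}.

S(f_1,f_2): lcm = xy. S = \tfrac{8}{7}x - y^{3} + 2y + \tfrac{15}{7}.
  leading term x: subtract (\tfrac{8}{7})·f_1 from \tfrac{8}{7}x - y^{3} + 2y + \tfrac{15}{7} → -y^{3} + \tfrac{8}{7}y^{2} + 2y - \tfrac{1}{7}
  leading term y^{3}: subtract (\tfrac{1}{3}y)·f_3 from -y^{3} + \tfrac{8}{7}y^{2} + 2y - \tfrac{1}{7} → \tfrac{8}{7}y^{2} + y - \tfrac{1}{7}
  leading term y^{2}: subtract (-\tfrac{8}{21})·f_3 from \tfrac{8}{7}y^{2} + y - \tfrac{1}{7} → y + 1
  leading term y: no divisor's leading term divides it; move y to the remainder.
  leading term 1: no divisor's leading term divides it; move 1 to the remainder.
  remainder y + 1 ≠ 0; add h_4 = y + 1 to the basis.

The other S-polynomials (S(f_1,f_3), S(f_2,f_3), S(f_1,h_4), S(f_2,h_4), S(f_3,h_4)) all reduce to 0 modulo the current basis, so we have a Gröbner basis.
Inter-reduce: drop elements whose leading term is divisible by another's, tail-reduce, and make monic.
Reduced Gröbner basis: {x + 1, y + 1}.
Label its elements g_1 = x + 1, g_2 = y + 1.

Reduce p = -5x - \tfrac{1}{3}y - \tfrac{4}{3} modulo G:
  leading term x: subtract (-5)·g_1 from -5x - \tfrac{1}{3}y - \tfrac{4}{3} → -\tfrac{1}{3}y + \tfrac{11}{3}
  leading term y: subtract (-\tfrac{1}{3})·g_2 from -\tfrac{1}{3}y + \tfrac{11}{3} → 4
  leading term 1: no divisor's leading term divides it; move 4 to the remainder.
  normal form = 4.
The normal form is nonzero, so p ∉ I. Since p minus its normal form lies in I, I + (p) = I + (r) where r = 4; decide whether this ideal is the whole ring.
Here r = 4 is a nonzero constant, hence a unit: 1 ∈ I + (p), the Gröbner basis of I + (p) is {1}, and the enlarged system has no common solution — adjoining p is inconsistent.

Ideal membership is decidable via reduction modulo a Gröbner basis.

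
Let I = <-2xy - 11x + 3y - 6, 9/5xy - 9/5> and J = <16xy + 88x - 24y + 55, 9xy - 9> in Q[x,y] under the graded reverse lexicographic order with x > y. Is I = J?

For a fixed monomial order, each ideal has a unique reduced Gröbner basis; comparing bases decides equality.
Buchberger on the first generating set:
f_1 = -2xy - 11x + 3y - 6, LT = xy.
f_2 = 9/5xy - 9/5, LT = xy.

S(f_1,f_2): lcm = xy. S = 11/2x - 3/2y + 4.
  leading term x: no divisor's leading term divides it; move 11/2x to the remainder.
  leading term y: no divisor's leading term divides it; move -3/2y to the remainder.
  leading term 1: no divisor's leading term divides it; move 4 to the remainder.
  remainder 11/2x - 3/2y + 4 ≠ 0; add g_3 = 11/2x - 3/2y + 4 to the basis.

S(f_1,g_3): lcm = xy. S = 3/11y^2 + 11/2x - 49/22y + 3.
  leading term y^2: no divisor's leading term divides it; move 3/11y^2 to the remainder.
  leading term x: subtract (1)·g_3 from 11/2x - 49/22y + 3 → -8/11y - 1
  leading term y: no divisor's leading term divides it; move -8/11y to the remainder.
  leading term 1: no divisor's leading term divides it; move -1 to the remainder.
  remainder 3/11y^2 - 8/11y - 1 ≠ 0; add g_4 = 3/11y^2 - 8/11y - 1 to the basis.

S(f_2,g_3): lcm = xy. S = 3/11y^2 - 8/11y - 1.
  leading term y^2: subtract (1)·g_4 from 3/11y^2 - 8/11y - 1 → 0
  remainder 0.

S(f_1,g_4): lcm = xy^2. S = 49/6xy - 3/2y^2 + 11/3x + 3y.
  leading term xy: subtract (-49/12)·f_1 from 49/6xy - 3/2y^2 + 11/3x + 3y → -3/2y^2 - 165/4x + 61/4y - 49/2
  leading term y^2: subtract (-11/2)·g_4 from -3/2y^2 - 165/4x + 61/4y - 49/2 → -165/4x + 45/4y - 30
  leading term x: subtract (-15/2)·g_3 from -165/4x + 45/4y - 30 → 0
  remainder 0.

S(f_2,g_4): lcm = xy^2. S = 8/3xy + 11/3x - y.
  leading term xy: subtract (-4/3)·f_1 from 8/3xy + 11/3x - y → -11x + 3y - 8
  leading term x: subtract (-2)·g_3 from -11x + 3y - 8 → 0
  remainder 0.

S(g_3,g_4): leading monomials are coprime, so the S-polynomial reduces to 0 (Buchberger's first criterion).
Every S-polynomial of the final basis reduces to 0, so we have a Gröbner basis.
Inter-reduce: drop elements whose leading term is divisible by another's, tail-reduce, and make monic.
Reduced Gröbner basis: {y^2 - 8/3y - 11/3, x - 3/11y + 8/11}.

Buchberger on the second generating set:
h_1 = 16xy + 88x - 24y + 55, LT = xy.
h_2 = 9xy - 9, LT = xy.

S(h_1,h_2): lcm = xy. S = 11/2x - 3/2y + 71/16.
  leading term x: no divisor's leading term divides it; move 11/2x to the remainder.
  leading term y: no divisor's leading term divides it; move -3/2y to the remainder.
  leading term 1: no divisor's leading term divides it; move 71/16 to the remainder.
  remainder 11/2x - 3/2y + 71/16 ≠ 0; add k_3 = 11/2x - 3/2y + 71/16 to the basis.

S(h_1,k_3): lcm = xy. S = 3/11y^2 + 11/2x - 203/88y + 55/16.
  leading term y^2: no divisor's leading term divides it; move 3/11y^2 to the remainder.
  leading term x: subtract (1)·k_3 from 11/2x - 203/88y + 55/16 → -71/88y - 1
  leading term y: no divisor's leading term divides it; move -71/88y to the remainder.
  leading term 1: no divisor's leading term divides it; move -1 to the remainder.
  remainder 3/11y^2 - 71/88y - 1 ≠ 0; add k_4 = 3/11y^2 - 71/88y - 1 to the basis.

S(h_2,k_3): lcm = xy. S = 3/11y^2 - 71/88y - 1.
  leading term y^2: subtract (1)·k_4 from 3/11y^2 - 71/88y - 1 → 0
  remainder 0.

S(h_1,k_4): lcm = xy^2. S = 203/24xy - 3/2y^2 + 11/3x + 55/16y.
  leading term xy: subtract (203/384)·h_1 from 203/24xy - 3/2y^2 + 11/3x + 55/16y → -3/2y^2 - 2057/48x + 129/8y - 11165/384
  leading term y^2: subtract (-11/2)·k_4 from -3/2y^2 - 2057/48x + 129/8y - 11165/384 → -2057/48x + 187/16y - 13277/384
  leading term x: subtract (-187/24)·k_3 from -2057/48x + 187/16y - 13277/384 → 0
  remainder 0.

S(h_2,k_4): lcm = xy^2. S = 71/24xy + 11/3x - y.
  leading term xy: subtract (71/384)·h_1 from 71/24xy + 11/3x - y → -605/48x + 55/16y - 3905/384
  leading term x: subtract (-55/24)·k_3 from -605/48x + 55/16y - 3905/384 → 0
  remainder 0.

S(k_3,k_4): leading monomials are coprime, so the S-polynomial reduces to 0 (Buchberger's first criterion).
Every S-polynomial of the final basis reduces to 0, so we have a Gröbner basis.
Inter-reduce: drop elements whose leading term is divisible by another's, tail-reduce, and make monic.
Reduced Gröbner basis: {y^2 - 71/24y - 11/3, x - 3/11y + 71/88}.

Since the reduced bases disagree, the two ideals are not the same.

No, the ideals differ.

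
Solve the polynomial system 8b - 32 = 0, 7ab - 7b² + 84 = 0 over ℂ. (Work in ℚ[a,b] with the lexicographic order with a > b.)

{(1, 4)}

Compute a lex Gröbner basis by Buchberger's algorithm.
f_1 = 8b - 32, LT = b.
f_2 = 7ab - 7b² + 84, LT = ab.

S(f_1,f_2): lcm = ab. S = -4a + b² - 12.
  leading term a: no divisor's leading term divides it; move -4a to the remainder.
  leading term b²: subtract (⅛b)·f_1 from b² - 12 → 4b - 12
  leading term b: subtract (½)·f_1 from 4b - 12 → 4
  leading term 1: no divisor's leading term divides it; move 4 to the remainder.
  remainder -4a + 4 ≠ 0; add h_3 = -4a + 4 to the basis.

S(f_1,h_3): leading monomials are coprime, so the S-polynomial reduces to 0 (Buchberger's first criterion).
S(f_2,h_3): lcm = ab. S = -b² + b + 12.
  leading term b²: subtract (-⅛b)·f_1 from -b² + b + 12 → -3b + 12
  leading term b: subtract (-⅜)·f_1 from -3b + 12 → 0
  remainder 0.

Every S-polynomial of the final basis reduces to 0, so we have a Gröbner basis.
Inter-reduce: drop elements whose leading term is divisible by another's, tail-reduce, and make monic.
Reduced Gröbner basis: {a - 1, b - 4}.

Elimination: the polynomial b - 4 lies in the elimination ideal for b, so b ∈ {4}. For each such b, the remaining basis elements (now univariate) give the rest of the solution.
  b = 4: the earlier basis element becomes a - 1 = 0, giving a = 1 — point (1, 4).
A lex Gröbner basis triangularizes the system, enabling back-substitution.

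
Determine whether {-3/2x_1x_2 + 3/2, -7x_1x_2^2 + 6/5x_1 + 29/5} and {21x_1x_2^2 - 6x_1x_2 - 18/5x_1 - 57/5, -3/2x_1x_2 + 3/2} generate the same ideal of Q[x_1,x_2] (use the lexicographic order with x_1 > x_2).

Two ideals are equal iff their reduced Gröbner bases coincide (the reduced basis is unique for a fixed ordering).
Buchberger on the first generating set:
f_1 = -3/2x_1x_2 + 3/2, LT = x_1x_2.
f_2 = -7x_1x_2^2 + 6/5x_1 + 29/5, LT = x_1x_2^2.

S(f_1,f_2): lcm = x_1x_2^2. S = 6/35x_1 - x_2 + 29/35.
  leading term x_1: no divisor's leading term divides it; move 6/35x_1 to the remainder.
  leading term x_2: no divisor's leading term divides it; move -x_2 to the remainder.
  leading term 1: no divisor's leading term divides it; move 29/35 to the remainder.
  remainder 6/35x_1 - x_2 + 29/35 ≠ 0; add g_3 = 6/35x_1 - x_2 + 29/35 to the basis.

S(f_1,g_3): lcm = x_1x_2. S = 35/6x_2^2 - 29/6x_2 - 1.
  leading term x_2^2: no divisor's leading term divides it; move 35/6x_2^2 to the remainder.
  leading term x_2: no divisor's leading term divides it; move -29/6x_2 to the remainder.
  leading term 1: no divisor's leading term divides it; move -1 to the remainder.
  remainder 35/6x_2^2 - 29/6x_2 - 1 ≠ 0; add g_4 = 35/6x_2^2 - 29/6x_2 - 1 to the basis.

The other S-polynomials (S(f_2,g_3), S(f_1,g_4), S(f_2,g_4), S(g_3,g_4)) all reduce to 0 modulo the current basis, so we have a Gröbner basis.
Inter-reduce: drop elements whose leading term is divisible by another's, tail-reduce, and make monic.
Reduced Gröbner basis: {x_1 - 35/6x_2 + 29/6, x_2^2 - 29/35x_2 - 6/35}.

Buchberger on the second generating set:
h_1 = 21x_1x_2^2 - 6x_1x_2 - 18/5x_1 - 57/5, LT = x_1x_2^2.
h_2 = -3/2x_1x_2 + 3/2, LT = x_1x_2.

S(h_1,h_2): lcm = x_1x_2^2. S = -2/7x_1x_2 - 6/35x_1 + x_2 - 19/35.
  leading term x_1x_2: subtract (4/21)·h_2 from -2/7x_1x_2 - 6/35x_1 + x_2 - 19/35 → -6/35x_1 + x_2 - 29/35
  leading term x_1: no divisor's leading term divides it; move -6/35x_1 to the remainder.
  leading term x_2: no divisor's leading term divides it; move x_2 to the remainder.
  leading term 1: no divisor's leading term divides it; move -29/35 to the remainder.
  remainder -6/35x_1 + x_2 - 29/35 ≠ 0; add k_3 = -6/35x_1 + x_2 - 29/35 to the basis.

S(h_1,k_3): lcm = x_1x_2^2. S = -2/7x_1x_2 - 6/35x_1 + 35/6x_2^3 - 29/6x_2^2 - 19/35.
  leading term x_1x_2: subtract (4/21)·h_2 from -2/7x_1x_2 - 6/35x_1 + 35/6x_2^3 - 29/6x_2^2 - 19/35 → -6/35x_1 + 35/6x_2^3 - 29/6x_2^2 - 29/35
  leading term x_1: subtract (1)·k_3 from -6/35x_1 + 35/6x_2^3 - 29/6x_2^2 - 29/35 → 35/6x_2^3 - 29/6x_2^2 - x_2
  leading term x_2^3: no divisor's leading term divides it; move 35/6x_2^3 to the remainder.
  leading term x_2^2: no divisor's leading term divides it; move -29/6x_2^2 to the remainder.
  leading term x_2: no divisor's leading term divides it; move -x_2 to the remainder.
  remainder 35/6x_2^3 - 29/6x_2^2 - x_2 ≠ 0; add k_4 = 35/6x_2^3 - 29/6x_2^2 - x_2 to the basis.

S(h_2,k_3): lcm = x_1x_2. S = 35/6x_2^2 - 29/6x_2 - 1.
  leading term x_2^2: no divisor's leading term divides it; move 35/6x_2^2 to the remainder.
  leading term x_2: no divisor's leading term divides it; move -29/6x_2 to the remainder.
  leading term 1: no divisor's leading term divides it; move -1 to the remainder.
  remainder 35/6x_2^2 - 29/6x_2 - 1 ≠ 0; add k_5 = 35/6x_2^2 - 29/6x_2 - 1 to the basis.

The other S-polynomials (S(h_1,k_4), S(h_2,k_4), S(k_3,k_4), S(h_1,k_5), S(h_2,k_5), S(k_3,k_5), S(k_4,k_5)) all reduce to 0 modulo the current basis, so we have a Gröbner basis.
Inter-reduce: drop elements whose leading term is divisible by another's, tail-reduce, and make monic.
Reduced Gröbner basis: {x_1 - 35/6x_2 + 29/6, x_2^2 - 29/35x_2 - 6/35}.

These coincide, so the ideals are equal.

Yes, the ideals are equal.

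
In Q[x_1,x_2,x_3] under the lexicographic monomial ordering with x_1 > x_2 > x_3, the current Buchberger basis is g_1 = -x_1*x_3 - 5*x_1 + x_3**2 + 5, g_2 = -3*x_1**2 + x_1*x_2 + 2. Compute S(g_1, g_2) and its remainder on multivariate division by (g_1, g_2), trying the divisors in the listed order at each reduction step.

lcm(LM(g_1), LM(g_2)) = x_1**2*x_3.
S = (lcm/LT(g_1))·g_1 − (lcm/LT(g_2))·g_2 = 5*x_1**2 + 1/3*x_1*x_2*x_3 - x_1*x_3**2 - 5*x_1 + 2/3*x_3.
Reduce S modulo (g_1, g_2) in that order:
  leading term x_1**2: subtract (-5/3)·g_2 from 5*x_1**2 + 1/3*x_1*x_2*x_3 - x_1*x_3**2 - 5*x_1 + 2/3*x_3 → 1/3*x_1*x_2*x_3 + 5/3*x_1*x_2 - x_1*x_3**2 - 5*x_1 + 2/3*x_3 + 10/3
  leading term x_1*x_2*x_3: subtract (-1/3*x_2)·g_1 from 1/3*x_1*x_2*x_3 + 5/3*x_1*x_2 - x_1*x_3**2 - 5*x_1 + 2/3*x_3 + 10/3 → -x_1*x_3**2 - 5*x_1 + 1/3*x_2*x_3**2 + 5/3*x_2 + 2/3*x_3 + 10/3
  leading term x_1*x_3**2: subtract (x_3)·g_1 from -x_1*x_3**2 - 5*x_1 + 1/3*x_2*x_3**2 + 5/3*x_2 + 2/3*x_3 + 10/3 → 5*x_1*x_3 - 5*x_1 + 1/3*x_2*x_3**2 + 5/3*x_2 - x_3**3 - 13/3*x_3 + 10/3
  leading term x_1*x_3: subtract (-5)·g_1 from 5*x_1*x_3 - 5*x_1 + 1/3*x_2*x_3**2 + 5/3*x_2 - x_3**3 - 13/3*x_3 + 10/3 → -30*x_1 + 1/3*x_2*x_3**2 + 5/3*x_2 - x_3**3 + 5*x_3**2 - 13/3*x_3 + 85/3
  leading term x_1: no divisor's leading term divides it; move -30*x_1 to the remainder.
  leading term x_2*x_3**2: no divisor's leading term divides it; move 1/3*x_2*x_3**2 to the remainder.
  leading term x_2: no divisor's leading term divides it; move 5/3*x_2 to the remainder.
  leading term x_3**3: no divisor's leading term divides it; move -x_3**3 to the remainder.
  leading term x_3**2: no divisor's leading term divides it; move 5*x_3**2 to the remainder.
  leading term x_3: no divisor's leading term divides it; move -13/3*x_3 to the remainder.
  leading term 1: no divisor's leading term divides it; move 85/3 to the remainder.
The remainder -30*x_1 + 1/3*x_2*x_3**2 + 5/3*x_2 - x_3**3 + 5*x_3**2 - 13/3*x_3 + 85/3 is nonzero, so it would be added as the next basis element.
An S-polynomial is built so that the two leading terms cancel; whether anything survives reduction is exactly the Gröbner-basis criterion.

S(g_1, g_2) = 5*x_1**2 + 1/3*x_1*x_2*x_3 - x_1*x_3**2 - 5*x_1 + 2/3*x_3; remainder on division = -30*x_1 + 1/3*x_2*x_3**2 + 5/3*x_2 - x_3**3 + 5*x_3**2 - 13/3*x_3 + 85/3.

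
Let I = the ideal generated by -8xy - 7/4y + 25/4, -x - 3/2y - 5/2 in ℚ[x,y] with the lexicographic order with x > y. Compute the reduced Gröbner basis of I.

f_1 = -8xy - 7/4y + 25/4, LT = xy.
f_2 = -x - 3/2y - 5/2, LT = x.

S(f_1,f_2): lcm = xy. S = -3/2y² - 73/32y - 25/32.
  leading term y²: no divisor's leading term divides it; move -3/2y² to the remainder.
  leading term y: no divisor's leading term divides it; move -73/32y to the remainder.
  leading term 1: no divisor's leading term divides it; move -25/32 to the remainder.
  remainder -3/2y² - 73/32y - 25/32 ≠ 0; add g_3 = -3/2y² - 73/32y - 25/32 to the basis.

The other S-polynomials (S(f_1,g_3), S(f_2,g_3)) all reduce to 0 modulo the current basis, so we have a Gröbner basis.
Inter-reduce: drop elements whose leading term is divisible by another's, tail-reduce, and make monic.

G = {x + 3/2y + 5/2, y² + 73/48y + 25/48}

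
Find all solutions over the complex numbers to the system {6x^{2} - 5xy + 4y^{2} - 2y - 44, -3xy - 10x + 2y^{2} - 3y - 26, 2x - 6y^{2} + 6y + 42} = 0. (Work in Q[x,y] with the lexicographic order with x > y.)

{(-3, -2)}

Compute a lex Gröbner basis by Buchberger's algorithm.
f_1 = 6x^{2} - 5xy + 4y^{2} - 2y - 44, LT = x^{2}.
f_2 = -3xy - 10x + 2y^{2} - 3y - 26, LT = xy.
f_3 = 2x - 6y^{2} + 6y + 42, LT = x.

S(f_1,f_2): lcm = x^{2}y. S = -\tfrac{10}{3}x^{2} - \tfrac{1}{6}xy^{2} - xy - \tfrac{26}{3}x + \tfrac{2}{3}y^{3} - \tfrac{1}{3}y^{2} - \tfrac{22}{3}y.
  leading term x^{2}: subtract (-\tfrac{5}{9})·f_1 from -\tfrac{10}{3}x^{2} - \tfrac{1}{6}xy^{2} - xy - \tfrac{26}{3}x + \tfrac{2}{3}y^{3} - \tfrac{1}{3}y^{2} - \tfrac{22}{3}y → -\tfrac{1}{6}xy^{2} - \tfrac{34}{9}xy - \tfrac{26}{3}x + \tfrac{2}{3}y^{3} + \tfrac{17}{9}y^{2} - \tfrac{76}{9}y - \tfrac{220}{9}
  leading term xy^{2}: subtract (\tfrac{1}{18}y)·f_2 from -\tfrac{1}{6}xy^{2} - \tfrac{34}{9}xy - \tfrac{26}{3}x + \tfrac{2}{3}y^{3} + \tfrac{17}{9}y^{2} - \tfrac{76}{9}y - \tfrac{220}{9} → -\tfrac{29}{9}xy - \tfrac{26}{3}x + \tfrac{5}{9}y^{3} + \tfrac{37}{18}y^{2} - 7y - \tfrac{220}{9}
  leading term xy: subtract (\tfrac{29}{27})·f_2 from -\tfrac{29}{9}xy - \tfrac{26}{3}x + \tfrac{5}{9}y^{3} + \tfrac{37}{18}y^{2} - 7y - \tfrac{220}{9} → \tfrac{56}{27}x + \tfrac{5}{9}y^{3} - \tfrac{5}{54}y^{2} - \tfrac{34}{9}y + \tfrac{94}{27}
  leading term x: subtract (\tfrac{28}{27})·f_3 from \tfrac{56}{27}x + \tfrac{5}{9}y^{3} - \tfrac{5}{54}y^{2} - \tfrac{34}{9}y + \tfrac{94}{27} → \tfrac{5}{9}y^{3} + \tfrac{331}{54}y^{2} - 10y - \tfrac{1082}{27}
  leading term y^{3}: no divisor's leading term divides it; move \tfrac{5}{9}y^{3} to the remainder.
  leading term y^{2}: no divisor's leading term divides it; move \tfrac{331}{54}y^{2} to the remainder.
  leading term y: no divisor's leading term divides it; move -10y to the remainder.
  leading term 1: no divisor's leading term divides it; move -\tfrac{1082}{27} to the remainder.
  remainder \tfrac{5}{9}y^{3} + \tfrac{331}{54}y^{2} - 10y - \tfrac{1082}{27} ≠ 0; add h_4 = \tfrac{5}{9}y^{3} + \tfrac{331}{54}y^{2} - 10y - \tfrac{1082}{27} to the basis.

S(f_1,f_3): lcm = x^{2}. S = 3xy^{2} - \tfrac{23}{6}xy - 21x + \tfrac{2}{3}y^{2} - \tfrac{1}{3}y - \tfrac{22}{3}.
  leading term xy^{2}: subtract (-y)·f_2 from 3xy^{2} - \tfrac{23}{6}xy - 21x + \tfrac{2}{3}y^{2} - \tfrac{1}{3}y - \tfrac{22}{3} → -\tfrac{83}{6}xy - 21x + 2y^{3} - \tfrac{7}{3}y^{2} - \tfrac{79}{3}y - \tfrac{22}{3}
  leading term xy: subtract (\tfrac{83}{18})·f_2 from -\tfrac{83}{6}xy - 21x + 2y^{3} - \tfrac{7}{3}y^{2} - \tfrac{79}{3}y - \tfrac{22}{3} → \tfrac{226}{9}x + 2y^{3} - \tfrac{104}{9}y^{2} - \tfrac{25}{2}y + \tfrac{1013}{9}
  leading term x: subtract (\tfrac{113}{9})·f_3 from \tfrac{226}{9}x + 2y^{3} - \tfrac{104}{9}y^{2} - \tfrac{25}{2}y + \tfrac{1013}{9} → 2y^{3} + \tfrac{574}{9}y^{2} - \tfrac{527}{6}y - \tfrac{3733}{9}
  leading term y^{3}: subtract (\tfrac{18}{5})·h_4 from 2y^{3} + \tfrac{574}{9}y^{2} - \tfrac{527}{6}y - \tfrac{3733}{9} → \tfrac{1877}{45}y^{2} - \tfrac{311}{6}y - \tfrac{12173}{45}
  leading term y^{2}: no divisor's leading term divides it; move \tfrac{1877}{45}y^{2} to the remainder.
  leading term y: no divisor's leading term divides it; move -\tfrac{311}{6}y to the remainder.
  leading term 1: no divisor's leading term divides it; move -\tfrac{12173}{45} to the remainder.
  remainder \tfrac{1877}{45}y^{2} - \tfrac{311}{6}y - \tfrac{12173}{45} ≠ 0; add h_5 = \tfrac{1877}{45}y^{2} - \tfrac{311}{6}y - \tfrac{12173}{45} to the basis.

S(f_2,f_3): lcm = xy. S = \tfrac{10}{3}x + 3y^{3} - \tfrac{11}{3}y^{2} - 20y + \tfrac{26}{3}.
  leading term x: subtract (\tfrac{5}{3})·f_3 from \tfrac{10}{3}x + 3y^{3} - \tfrac{11}{3}y^{2} - 20y + \tfrac{26}{3} → 3y^{3} + \tfrac{19}{3}y^{2} - 30y - \tfrac{184}{3}
  leading term y^{3}: subtract (\tfrac{27}{5})·h_4 from 3y^{3} + \tfrac{19}{3}y^{2} - 30y - \tfrac{184}{3} → -\tfrac{803}{30}y^{2} + 24y + \tfrac{2326}{15}
  leading term y^{2}: subtract (-\tfrac{2409}{3754})·h_5 from -\tfrac{803}{30}y^{2} + 24y + \tfrac{2326}{15} → -\tfrac{69541}{7508}y - \tfrac{69541}{3754}
  leading term y: no divisor's leading term divides it; move -\tfrac{69541}{7508}y to the remainder.
  leading term 1: no divisor's leading term divides it; move -\tfrac{69541}{3754} to the remainder.
  remainder -\tfrac{69541}{7508}y - \tfrac{69541}{3754} ≠ 0; add h_6 = -\tfrac{69541}{7508}y - \tfrac{69541}{3754} to the basis.

The other S-polynomials (S(f_1,h_4), S(f_2,h_4), S(f_3,h_4), S(f_1,h_5), S(f_2,h_5), S(f_3,h_5), S(h_4,h_5), S(f_1,h_6), S(f_2,h_6), S(f_3,h_6), S(h_4,h_6), S(h_5,h_6)) all reduce to 0 modulo the current basis, so we have a Gröbner basis.
Inter-reduce: drop elements whose leading term is divisible by another's, tail-reduce, and make monic.
Reduced Gröbner basis: {x + 3, y + 2}.

Since the basis is lex-ordered, y + 2 is univariate in y. Its roots are {-2}. Back-substituting each root into the other basis elements fixes the other coordinates.
  y = -2: the earlier basis element becomes x + 3 = 0, giving x = -3 — point (-3, -2).
Each listed point satisfies every original equation (direct substitution).
Zero-dimensionality of the ideal guarantees finitely many solutions over ℂ.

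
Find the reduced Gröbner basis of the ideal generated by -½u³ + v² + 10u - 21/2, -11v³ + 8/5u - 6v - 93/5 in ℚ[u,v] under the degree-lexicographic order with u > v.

f_1 = -½u³ + v² + 10u - 21/2, LT = u³.
f_2 = -11v³ + 8/5u - 6v - 93/5, LT = v³.

S(f_1,f_2): leading monomials are coprime, so the S-polynomial reduces to 0 (Buchberger's first criterion).
Every S-polynomial of the final basis reduces to 0, so we have a Gröbner basis.

G = {u³ - 2v² - 20u + 21, v³ - 8/55u + 6/11v + 93/55}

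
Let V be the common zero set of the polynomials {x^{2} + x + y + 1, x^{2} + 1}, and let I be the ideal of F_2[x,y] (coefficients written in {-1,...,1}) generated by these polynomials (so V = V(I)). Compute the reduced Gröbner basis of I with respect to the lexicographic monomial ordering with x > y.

G = {x + y, y^{2} + 1}

f_1 = x^{2} + x + y + 1, LT = x^{2}.
f_2 = x^{2} + 1, LT = x^{2}.

S(f_1,f_2): lcm = x^{2}. S = x + y.
  leading term x: no divisor's leading term divides it; move x to the remainder.
  leading term y: no divisor's leading term divides it; move y to the remainder.
  remainder x + y ≠ 0; add g_3 = x + y to the basis.

S(f_1,g_3): lcm = x^{2}. S = xy + x + y + 1.
  leading term xy: subtract (y)·g_3 from xy + x + y + 1 → x + y^{2} + y + 1
  leading term x: subtract (1)·g_3 from x + y^{2} + y + 1 → y^{2} + 1
  leading term y^{2}: no divisor's leading term divides it; move y^{2} to the remainder.
  leading term 1: no divisor's leading term divides it; move 1 to the remainder.
  remainder y^{2} + 1 ≠ 0; add g_4 = y^{2} + 1 to the basis.

The other S-polynomials (S(f_2,g_3), S(f_1,g_4), S(f_2,g_4), S(g_3,g_4)) all reduce to 0 modulo the current basis, so we have a Gröbner basis.
Inter-reduce: drop elements whose leading term is divisible by another's, tail-reduce, and make monic.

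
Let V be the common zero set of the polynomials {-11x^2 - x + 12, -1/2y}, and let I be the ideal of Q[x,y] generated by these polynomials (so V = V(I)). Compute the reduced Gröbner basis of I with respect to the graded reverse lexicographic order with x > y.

f_1 = -11x^2 - x + 12, LT = x^2.
f_2 = -1/2y, LT = y.

The S-polynomials (S(f_1,f_2)) all reduce to 0 modulo the current basis, so we have a Gröbner basis.

G = {x^2 + 1/11x - 12/11, y}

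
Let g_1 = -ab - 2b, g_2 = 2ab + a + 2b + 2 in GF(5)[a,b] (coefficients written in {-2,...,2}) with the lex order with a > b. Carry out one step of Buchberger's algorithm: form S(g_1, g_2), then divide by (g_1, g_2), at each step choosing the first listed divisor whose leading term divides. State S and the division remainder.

S(g_1, g_2) = 2a + b - 1; remainder on division = 2a + b - 1.

lcm(LM(g_1), LM(g_2)) = ab.
S = (lcm/LT(g_1))·g_1 − (lcm/LT(g_2))·g_2 = 2a + b - 1.
Reduce S modulo (g_1, g_2) in that order:
  leading term a: no divisor's leading term divides it; move 2a to the remainder.
  leading term b: no divisor's leading term divides it; move b to the remainder.
  leading term 1: no divisor's leading term divides it; move -1 to the remainder.
The remainder 2a + b - 1 is nonzero, so it would be added as the next basis element.
This is the inner loop of Buchberger's algorithm — each nonzero remainder becomes a new basis element.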